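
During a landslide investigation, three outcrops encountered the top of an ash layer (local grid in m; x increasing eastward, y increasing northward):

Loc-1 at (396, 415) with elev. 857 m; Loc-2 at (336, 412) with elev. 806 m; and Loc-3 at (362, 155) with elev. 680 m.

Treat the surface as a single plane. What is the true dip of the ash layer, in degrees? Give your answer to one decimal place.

Let the plane be z = a·x + b·y + c.
Loc-2−Loc-1: −60a − 3b = −51;  Loc-3−Loc-1: −34a − 260b = −177.
Solving gives a = 0.82133, b = 0.57336.
Gradient magnitude |∇z| = √(a² + b²) = √(0.67459 + 0.32875) = 1.00166.
True dip = arctan(1.00166) = 45.0°, dipping toward SW (azimuth ≈ 235°).

45.0°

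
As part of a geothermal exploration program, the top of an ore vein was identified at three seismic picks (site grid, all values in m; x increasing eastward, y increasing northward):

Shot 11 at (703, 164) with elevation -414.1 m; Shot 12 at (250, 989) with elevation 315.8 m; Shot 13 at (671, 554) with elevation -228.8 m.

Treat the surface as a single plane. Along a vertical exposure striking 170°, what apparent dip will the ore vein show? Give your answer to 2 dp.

Two edge vectors: Shot 11→Shot 12 = (-453, 825, 729.9), Shot 11→Shot 13 = (-32, 390, 185.3).
Normal n = (Shot 11→Shot 12) × (Shot 11→Shot 13) = (-131788.5, 60584.1, -150270).
So ∂z/∂x = −n_x/n_z = −0.87701 and ∂z/∂y = −n_y/n_z = 0.40317.
Unit vector along 170° is (sin 170°, cos 170°) = (0.1736, -0.9848).
Slope in that direction = a·(0.1736) + b·(-0.9848) = −0.54933.
Apparent dip = arctan|0.54933| = 28.78° (true dip is 44.0°, so apparent ≤ true as expected).

28.78°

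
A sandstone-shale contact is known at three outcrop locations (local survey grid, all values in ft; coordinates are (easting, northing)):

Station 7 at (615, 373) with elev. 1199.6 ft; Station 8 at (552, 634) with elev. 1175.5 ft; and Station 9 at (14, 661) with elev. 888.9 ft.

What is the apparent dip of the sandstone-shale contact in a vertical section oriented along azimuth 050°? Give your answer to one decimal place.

23.4°

Let the plane be z = a·E + b·N + c.
Station 8−Station 7: −63a + 261b = −24.1;  Station 9−Station 7: −601a + 288b = −310.7.
Solving gives a = 0.53456, b = 0.03669.
Unit vector along 050° is (sin 50°, cos 50°) = (0.7660, 0.6428).
Slope in that direction = a·(0.7660) + b·(0.6428) = 0.43308.
Apparent dip = arctan|0.43308| = 23.4° (true dip is 28.2°, so apparent ≤ true as expected).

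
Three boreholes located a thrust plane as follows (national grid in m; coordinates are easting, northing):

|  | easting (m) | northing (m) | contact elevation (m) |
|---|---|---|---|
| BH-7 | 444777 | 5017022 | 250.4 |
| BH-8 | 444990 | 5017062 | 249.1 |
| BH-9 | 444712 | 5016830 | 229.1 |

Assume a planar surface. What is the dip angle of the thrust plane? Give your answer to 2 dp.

Two edge vectors: BH-7→BH-8 = (213, 40, -1.3), BH-7→BH-9 = (-65, -192, -21.3).
Normal n = (BH-7→BH-8) × (BH-7→BH-9) = (-1101.6, 4621.4, -38296).
So ∂z/∂easting = −n_x/n_z = −0.02877 and ∂z/∂northing = −n_y/n_z = 0.12068.
Gradient magnitude |∇z| = √(a² + b²) = √(0.00083 + 0.01456) = 0.12406.
True dip = arctan(0.12406) = 7.07°, dipping toward SSE (azimuth ≈ 167°).

7.07°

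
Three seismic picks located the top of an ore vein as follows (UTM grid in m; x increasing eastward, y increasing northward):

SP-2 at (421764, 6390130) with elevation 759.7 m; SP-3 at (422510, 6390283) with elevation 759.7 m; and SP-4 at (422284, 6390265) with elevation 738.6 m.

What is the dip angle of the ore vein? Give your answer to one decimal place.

Two edge vectors: SP-2→SP-3 = (746, 153, 0), SP-2→SP-4 = (520, 135, -21.1).
Normal n = (SP-2→SP-3) × (SP-2→SP-4) = (-3228.3, 15740.6, 21150).
So ∂z/∂x = −n_x/n_z = 0.15264 and ∂z/∂y = −n_y/n_z = −0.74424.
Gradient magnitude |∇z| = √(a² + b²) = √(0.02330 + 0.55389) = 0.75973.
True dip = arctan(0.75973) = 37.2°, dipping toward NNW (azimuth ≈ 348°).

37.2°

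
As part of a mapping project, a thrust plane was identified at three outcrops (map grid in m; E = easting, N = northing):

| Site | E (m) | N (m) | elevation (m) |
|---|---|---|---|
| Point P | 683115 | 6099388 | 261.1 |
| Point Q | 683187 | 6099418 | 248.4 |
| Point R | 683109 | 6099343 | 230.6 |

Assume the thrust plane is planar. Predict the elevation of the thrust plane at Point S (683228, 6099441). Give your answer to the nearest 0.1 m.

245.6 m

Two edge vectors: Point P→Point Q = (72, 30, -12.7), Point P→Point R = (-6, -45, -30.5).
Normal n = (Point P→Point Q) × (Point P→Point R) = (-1486.5, 2272.2, -3060).
So ∂z/∂E = −n_x/n_z = −0.485784314 and ∂z/∂N = −n_y/n_z = 0.742549020.
Intercept c from Point P: 261.1 + 331846.55 − 4529094.58 = −4196986.93.
At (683228, 6099441): z = −331901.4 + 4529133.9 − 4196986.93 = 245.6 m.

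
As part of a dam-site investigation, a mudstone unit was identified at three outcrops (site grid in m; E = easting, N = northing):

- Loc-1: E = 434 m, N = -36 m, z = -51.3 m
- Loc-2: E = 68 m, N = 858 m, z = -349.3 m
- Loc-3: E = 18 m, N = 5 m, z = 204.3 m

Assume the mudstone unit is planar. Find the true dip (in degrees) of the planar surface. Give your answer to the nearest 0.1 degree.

42.3°

Let the plane be z = a·E + b·N + c.
Loc-2−Loc-1: −366a + 894b = −298;  Loc-3−Loc-1: −416a + 41b = 255.6.
Solving gives a = −0.67449, b = −0.60947.
Gradient magnitude |∇z| = √(a² + b²) = √(0.45494 + 0.37145) = 0.90906.
True dip = arctan(0.90906) = 42.3°, dipping toward NE (azimuth ≈ 048°).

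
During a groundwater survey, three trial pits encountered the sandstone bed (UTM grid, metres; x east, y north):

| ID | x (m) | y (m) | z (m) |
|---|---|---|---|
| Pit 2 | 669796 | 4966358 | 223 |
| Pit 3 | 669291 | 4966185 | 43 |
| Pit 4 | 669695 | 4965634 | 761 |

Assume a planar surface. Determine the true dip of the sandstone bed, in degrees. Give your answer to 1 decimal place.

Let the plane be z = a·x + b·y + c.
Pit 3−Pit 2: −505a − 173b = −180;  Pit 4−Pit 2: −101a − 724b = 538.
Solving gives a = 0.64167, b = −0.83261.
Gradient magnitude |∇z| = √(a² + b²) = √(0.41173 + 0.69324) = 1.05118.
True dip = arctan(1.05118) = 46.4°, dipping toward NW (azimuth ≈ 322°).

46.4°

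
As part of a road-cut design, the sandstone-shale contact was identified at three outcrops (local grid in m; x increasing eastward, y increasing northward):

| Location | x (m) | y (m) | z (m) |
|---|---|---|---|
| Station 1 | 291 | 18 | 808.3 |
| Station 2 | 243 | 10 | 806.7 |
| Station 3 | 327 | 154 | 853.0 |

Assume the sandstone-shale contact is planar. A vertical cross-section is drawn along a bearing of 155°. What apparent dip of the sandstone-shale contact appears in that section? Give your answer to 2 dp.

Let the plane be z = a·x + b·y + c.
Station 2−Station 1: −48a − 8b = −1.6;  Station 3−Station 1: 36a + 136b = 44.7.
Solving gives a = −0.02244, b = 0.33462.
Unit vector along 155° is (sin 155°, cos 155°) = (0.4226, -0.9063).
Slope in that direction = a·(0.4226) + b·(-0.9063) = −0.31275.
Apparent dip = arctan|0.31275| = 17.37° (true dip is 18.5°, so apparent ≤ true as expected).

17.37°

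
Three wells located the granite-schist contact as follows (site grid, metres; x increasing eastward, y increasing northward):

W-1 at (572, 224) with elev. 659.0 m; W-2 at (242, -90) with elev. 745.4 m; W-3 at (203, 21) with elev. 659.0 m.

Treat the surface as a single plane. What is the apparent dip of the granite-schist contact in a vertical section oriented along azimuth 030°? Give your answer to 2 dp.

21.08°

Two edge vectors: W-1→W-2 = (-330, -314, 86.4), W-1→W-3 = (-369, -203, 0).
Normal n = (W-1→W-2) × (W-1→W-3) = (17539.2, -31881.6, -48876).
So ∂z/∂x = −n_x/n_z = 0.35885 and ∂z/∂y = −n_y/n_z = −0.65230.
Unit vector along 030° is (sin 30°, cos 30°) = (0.5000, 0.8660).
Slope in that direction = a·(0.5000) + b·(0.8660) = −0.38548.
Apparent dip = arctan|0.38548| = 21.08° (true dip is 36.7°, so apparent ≤ true as expected).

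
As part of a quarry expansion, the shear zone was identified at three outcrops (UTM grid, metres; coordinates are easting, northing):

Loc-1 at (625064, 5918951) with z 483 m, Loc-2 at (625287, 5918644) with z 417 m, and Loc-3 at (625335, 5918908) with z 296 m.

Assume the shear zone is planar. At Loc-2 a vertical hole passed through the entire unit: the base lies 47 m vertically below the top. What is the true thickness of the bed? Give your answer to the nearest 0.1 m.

Let the plane be z = a·easting + b·northing + c.
Loc-2−Loc-1: 223a − 307b = −66;  Loc-3−Loc-1: 271a − 43b = −187.
Solving gives a = −0.74137, b = −0.32354.
|∇z| = √(a²+b²) = 0.80890, so dip δ = arctan(0.80890) = 38.97°.
True thickness = vertical thickness × cos δ = 47 × cos 38.97° = 36.5 m.

36.5 m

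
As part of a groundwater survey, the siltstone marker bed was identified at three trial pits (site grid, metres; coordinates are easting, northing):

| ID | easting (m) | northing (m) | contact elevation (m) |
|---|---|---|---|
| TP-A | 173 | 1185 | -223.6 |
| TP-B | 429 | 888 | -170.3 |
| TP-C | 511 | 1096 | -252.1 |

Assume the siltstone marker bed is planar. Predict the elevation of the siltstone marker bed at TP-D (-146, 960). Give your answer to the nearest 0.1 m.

-95.9 m

Two edge vectors: TP-A→TP-B = (256, -297, 53.3), TP-A→TP-C = (338, -89, -28.5).
Normal n = (TP-A→TP-B) × (TP-A→TP-C) = (13208.2, 25311.4, 77602).
So ∂z/∂easting = −n_x/n_z = −0.170204 and ∂z/∂northing = −n_y/n_z = −0.326169.
Intercept c from TP-A: -223.6 + 29.45 + 386.51 = 192.36.
At (-146, 960): z = 24.8 − 313.1 + 192.36 = -95.9 m.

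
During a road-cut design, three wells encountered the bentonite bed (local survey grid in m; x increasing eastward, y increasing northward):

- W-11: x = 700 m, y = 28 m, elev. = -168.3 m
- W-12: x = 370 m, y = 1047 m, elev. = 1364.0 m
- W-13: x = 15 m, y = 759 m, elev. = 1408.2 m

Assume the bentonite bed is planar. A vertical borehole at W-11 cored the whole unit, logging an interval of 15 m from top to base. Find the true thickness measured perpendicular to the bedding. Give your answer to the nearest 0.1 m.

8.0 m

Two edge vectors: W-11→W-12 = (-330, 1019, 1532.3), W-11→W-13 = (-685, 731, 1576.5).
Normal n = (W-11→W-12) × (W-11→W-13) = (486342.2, -529380.5, 456785).
So ∂z/∂x = −n_x/n_z = −1.06471 and ∂z/∂y = −n_y/n_z = 1.15893.
|∇z| = √(a²+b²) = 1.57376, so dip δ = arctan(1.57376) = 57.57°.
True thickness = vertical thickness × cos δ = 15 × cos 57.57° = 8.0 m.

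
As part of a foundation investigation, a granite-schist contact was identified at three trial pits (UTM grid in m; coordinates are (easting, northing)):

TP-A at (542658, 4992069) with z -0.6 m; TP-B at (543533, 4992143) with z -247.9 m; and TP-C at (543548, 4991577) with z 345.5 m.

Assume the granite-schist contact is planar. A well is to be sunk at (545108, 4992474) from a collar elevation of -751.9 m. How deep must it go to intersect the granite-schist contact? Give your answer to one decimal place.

Two edge vectors: TP-A→TP-B = (875, 74, -247.3), TP-A→TP-C = (890, -492, 346.1).
Normal n = (TP-A→TP-B) × (TP-A→TP-C) = (-96060.2, -522934.5, -496360).
So ∂z/∂E = −n_x/n_z = −0.193529293 and ∂z/∂N = −n_y/n_z = −1.053538762.
Intercept c from TP-A: -0.6 + 105020.22 + 5259338.20 = 5364357.81.
At (545108, 4992474): z_contact = −105494.37 − 5259764.88 + 5364357.81 = -901.43 m.
Depth below ground = -751.9 − (-901.43) = 149.5 m.

149.5 m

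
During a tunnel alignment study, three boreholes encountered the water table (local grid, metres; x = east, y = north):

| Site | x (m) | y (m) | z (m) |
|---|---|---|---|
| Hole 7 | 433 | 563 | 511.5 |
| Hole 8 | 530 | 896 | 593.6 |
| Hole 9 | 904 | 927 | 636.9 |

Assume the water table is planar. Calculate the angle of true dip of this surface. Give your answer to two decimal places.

Two edge vectors: Hole 7→Hole 8 = (97, 333, 82.1), Hole 7→Hole 9 = (471, 364, 125.4).
Normal n = (Hole 7→Hole 8) × (Hole 7→Hole 9) = (11873.8, 26505.3, -121535).
So ∂z/∂x = −n_x/n_z = 0.09770 and ∂z/∂y = −n_y/n_z = 0.21809.
Gradient magnitude |∇z| = √(a² + b²) = √(0.00955 + 0.04756) = 0.23897.
True dip = arctan(0.23897) = 13.44°, dipping toward SSW (azimuth ≈ 204°).

13.44°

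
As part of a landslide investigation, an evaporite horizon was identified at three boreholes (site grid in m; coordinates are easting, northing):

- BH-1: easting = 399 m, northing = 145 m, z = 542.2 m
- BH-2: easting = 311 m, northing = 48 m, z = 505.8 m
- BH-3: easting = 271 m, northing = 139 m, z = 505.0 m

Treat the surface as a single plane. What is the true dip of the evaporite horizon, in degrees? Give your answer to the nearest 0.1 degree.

Let the plane be z = a·easting + b·northing + c.
BH-2−BH-1: −88a − 97b = −36.4;  BH-3−BH-1: −128a − 6b = −37.2.
Solving gives a = 0.28516, b = 0.11655.
Gradient magnitude |∇z| = √(a² + b²) = √(0.08132 + 0.01358) = 0.30806.
True dip = arctan(0.30806) = 17.1°, dipping toward WSW (azimuth ≈ 248°).

17.1°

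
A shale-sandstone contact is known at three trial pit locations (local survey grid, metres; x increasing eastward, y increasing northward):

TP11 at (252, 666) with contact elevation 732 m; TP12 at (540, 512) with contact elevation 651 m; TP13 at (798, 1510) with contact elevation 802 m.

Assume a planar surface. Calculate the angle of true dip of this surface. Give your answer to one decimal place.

14.8°

Two edge vectors: TP11→TP12 = (288, -154, -81), TP11→TP13 = (546, 844, 70).
Normal n = (TP11→TP12) × (TP11→TP13) = (57584, -64386, 327156).
So ∂z/∂x = −n_x/n_z = −0.17601 and ∂z/∂y = −n_y/n_z = 0.19681.
Gradient magnitude |∇z| = √(a² + b²) = √(0.03098 + 0.03873) = 0.26403.
True dip = arctan(0.26403) = 14.8°, dipping toward SE (azimuth ≈ 138°).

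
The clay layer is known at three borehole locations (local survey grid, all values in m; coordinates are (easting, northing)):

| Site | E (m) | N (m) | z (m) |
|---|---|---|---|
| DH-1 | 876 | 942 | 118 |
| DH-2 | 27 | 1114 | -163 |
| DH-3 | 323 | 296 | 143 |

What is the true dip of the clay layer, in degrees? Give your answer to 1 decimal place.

Two edge vectors: DH-1→DH-2 = (-849, 172, -281), DH-1→DH-3 = (-553, -646, 25).
Normal n = (DH-1→DH-2) × (DH-1→DH-3) = (-177226, 176618, 643570).
So ∂z/∂E = −n_x/n_z = 0.27538 and ∂z/∂N = −n_y/n_z = −0.27443.
Gradient magnitude |∇z| = √(a² + b²) = √(0.07583 + 0.07531) = 0.38878.
True dip = arctan(0.38878) = 21.2°, dipping toward NW (azimuth ≈ 315°).

21.2°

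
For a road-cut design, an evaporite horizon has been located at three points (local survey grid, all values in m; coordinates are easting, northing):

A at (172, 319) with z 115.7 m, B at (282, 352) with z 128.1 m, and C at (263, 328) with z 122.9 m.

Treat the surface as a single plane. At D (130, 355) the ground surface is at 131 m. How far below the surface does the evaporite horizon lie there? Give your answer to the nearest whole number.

12 m

Two edge vectors: A→B = (110, 33, 12.4), A→C = (91, 9, 7.2).
Normal n = (A→B) × (A→C) = (126, 336.4, -2013).
So ∂z/∂easting = −n_x/n_z = 0.06259 and ∂z/∂northing = −n_y/n_z = 0.16711.
Intercept c from A: 115.7 − 10.77 − 53.31 = 51.62.
At (130, 355): z_contact = 8.1 + 59.3 + 51.62 = 119.1 m.
Depth below ground = 131 − 119.1 = 12 m.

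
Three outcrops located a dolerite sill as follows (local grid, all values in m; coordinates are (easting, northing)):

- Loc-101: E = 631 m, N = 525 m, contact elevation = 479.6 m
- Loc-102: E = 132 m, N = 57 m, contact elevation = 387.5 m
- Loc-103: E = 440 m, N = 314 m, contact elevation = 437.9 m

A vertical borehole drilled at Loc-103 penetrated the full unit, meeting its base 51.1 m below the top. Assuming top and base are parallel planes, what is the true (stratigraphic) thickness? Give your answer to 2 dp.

Let the plane be z = a·E + b·N + c.
Loc-102−Loc-101: −499a − 468b = −92.1;  Loc-103−Loc-101: −191a − 211b = −41.7.
Solving gives a = −0.00519, b = 0.20233.
|∇z| = √(a²+b²) = 0.20239, so dip δ = arctan(0.20239) = 11.44°.
True thickness = vertical thickness × cos δ = 51.1 × cos 11.44° = 50.08 m.

50.08 m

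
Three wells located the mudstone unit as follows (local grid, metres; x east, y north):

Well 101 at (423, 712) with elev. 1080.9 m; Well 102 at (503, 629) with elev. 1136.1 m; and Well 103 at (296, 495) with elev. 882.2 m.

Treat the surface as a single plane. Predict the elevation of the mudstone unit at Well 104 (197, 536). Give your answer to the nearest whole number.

794 m

Two edge vectors: Well 101→Well 102 = (80, -83, 55.2), Well 101→Well 103 = (-127, -217, -198.7).
Normal n = (Well 101→Well 102) × (Well 101→Well 103) = (28470.5, 8885.6, -27901).
So ∂z/∂x = −n_x/n_z = 1.02041 and ∂z/∂y = −n_y/n_z = 0.31847.
Intercept c from Well 101: 1080.9 − 431.63 − 226.75 = 422.52.
At (197, 536): z = 201.0 + 170.7 + 422.52 = 794.2 m.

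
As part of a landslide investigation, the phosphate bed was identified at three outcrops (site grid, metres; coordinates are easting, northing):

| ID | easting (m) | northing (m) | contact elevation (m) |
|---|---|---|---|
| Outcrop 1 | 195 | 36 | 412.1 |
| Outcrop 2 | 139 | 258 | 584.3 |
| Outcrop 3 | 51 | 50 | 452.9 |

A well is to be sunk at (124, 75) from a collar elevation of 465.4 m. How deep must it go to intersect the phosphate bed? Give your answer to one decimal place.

10.0 m

Two edge vectors: Outcrop 1→Outcrop 2 = (-56, 222, 172.2), Outcrop 1→Outcrop 3 = (-144, 14, 40.8).
Normal n = (Outcrop 1→Outcrop 2) × (Outcrop 1→Outcrop 3) = (6646.8, -22512, 31184).
So ∂z/∂easting = −n_x/n_z = −0.21315 and ∂z/∂northing = −n_y/n_z = 0.72191.
Intercept c from Outcrop 1: 412.1 + 41.56 − 25.99 = 427.68.
At (124, 75): z_contact = −26.43 + 54.14 + 427.68 = 455.39 m.
Depth below ground = 465.4 − 455.39 = 10.0 m.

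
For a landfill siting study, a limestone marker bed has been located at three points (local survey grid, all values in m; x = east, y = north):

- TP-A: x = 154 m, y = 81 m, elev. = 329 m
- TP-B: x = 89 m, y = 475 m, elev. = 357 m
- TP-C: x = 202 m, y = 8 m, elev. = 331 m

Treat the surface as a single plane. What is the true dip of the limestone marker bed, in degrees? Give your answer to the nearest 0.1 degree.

Two edge vectors: TP-A→TP-B = (-65, 394, 28), TP-A→TP-C = (48, -73, 2).
Normal n = (TP-A→TP-B) × (TP-A→TP-C) = (2832, 1474, -14167).
So ∂z/∂x = −n_x/n_z = 0.19990 and ∂z/∂y = −n_y/n_z = 0.10404.
Gradient magnitude |∇z| = √(a² + b²) = √(0.03996 + 0.01083) = 0.22536.
True dip = arctan(0.22536) = 12.7°, dipping toward WSW (azimuth ≈ 243°).

12.7°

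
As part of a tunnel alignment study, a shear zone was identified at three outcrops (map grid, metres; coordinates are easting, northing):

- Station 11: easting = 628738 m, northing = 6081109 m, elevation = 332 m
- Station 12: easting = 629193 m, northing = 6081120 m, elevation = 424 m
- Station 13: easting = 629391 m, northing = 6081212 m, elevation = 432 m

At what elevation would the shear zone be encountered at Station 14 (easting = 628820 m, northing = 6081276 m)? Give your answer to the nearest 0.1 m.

288.0 m

Two edge vectors: Station 11→Station 12 = (455, 11, 92), Station 11→Station 13 = (653, 103, 100).
Normal n = (Station 11→Station 12) × (Station 11→Station 13) = (-8376, 14576, 39682).
So ∂z/∂easting = −n_x/n_z = 0.211078071 and ∂z/∂northing = −n_y/n_z = −0.367320196.
Intercept c from Station 11: 332 − 132712.80 + 2233714.15 = 2101333.34.
At (628820, 6081276): z = 132730.1 − 2233775.5 + 2101333.34 = 288.0 m.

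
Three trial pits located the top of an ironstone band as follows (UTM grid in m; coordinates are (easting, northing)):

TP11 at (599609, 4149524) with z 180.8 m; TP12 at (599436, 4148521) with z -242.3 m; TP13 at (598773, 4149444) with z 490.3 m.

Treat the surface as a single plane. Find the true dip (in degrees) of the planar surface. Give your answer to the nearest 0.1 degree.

Two edge vectors: TP11→TP12 = (-173, -1003, -423.1), TP11→TP13 = (-836, -80, 309.5).
Normal n = (TP11→TP12) × (TP11→TP13) = (-344276.5, 407255.1, -824668).
So ∂z/∂E = −n_x/n_z = −0.41747 and ∂z/∂N = −n_y/n_z = 0.49384.
Gradient magnitude |∇z| = √(a² + b²) = √(0.17428 + 0.24388) = 0.64666.
True dip = arctan(0.64666) = 32.9°, dipping toward SE (azimuth ≈ 140°).

32.9°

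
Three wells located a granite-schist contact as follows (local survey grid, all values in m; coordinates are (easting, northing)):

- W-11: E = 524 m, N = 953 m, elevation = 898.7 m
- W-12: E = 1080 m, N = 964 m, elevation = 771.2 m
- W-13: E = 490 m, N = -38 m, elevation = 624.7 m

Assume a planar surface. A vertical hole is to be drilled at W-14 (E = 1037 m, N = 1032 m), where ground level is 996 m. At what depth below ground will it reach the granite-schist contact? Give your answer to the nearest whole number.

195 m

Two edge vectors: W-11→W-12 = (556, 11, -127.5), W-11→W-13 = (-34, -991, -274).
Normal n = (W-11→W-12) × (W-11→W-13) = (-129366.5, 156679, -550622).
So ∂z/∂E = −n_x/n_z = −0.23495 and ∂z/∂N = −n_y/n_z = 0.28455.
Intercept c from W-11: 898.7 + 123.11 − 271.18 = 750.64.
At (1037, 1032): z_contact = −243.6 + 293.7 + 750.64 = 800.7 m.
Depth below ground = 996 − 800.7 = 195 m.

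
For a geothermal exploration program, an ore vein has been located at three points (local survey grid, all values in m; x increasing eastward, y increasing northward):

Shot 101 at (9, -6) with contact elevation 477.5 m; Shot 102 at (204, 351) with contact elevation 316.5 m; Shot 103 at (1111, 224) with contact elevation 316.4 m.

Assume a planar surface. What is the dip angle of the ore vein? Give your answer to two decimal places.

22.93°

Let the plane be z = a·x + b·y + c.
Shot 102−Shot 101: 195a + 357b = −161;  Shot 103−Shot 101: 1102a + 230b = −161.1.
Solving gives a = −0.05876, b = −0.41888.
Gradient magnitude |∇z| = √(a² + b²) = √(0.00345 + 0.17546) = 0.42298.
True dip = arctan(0.42298) = 22.93°, dipping toward N (azimuth ≈ 008°).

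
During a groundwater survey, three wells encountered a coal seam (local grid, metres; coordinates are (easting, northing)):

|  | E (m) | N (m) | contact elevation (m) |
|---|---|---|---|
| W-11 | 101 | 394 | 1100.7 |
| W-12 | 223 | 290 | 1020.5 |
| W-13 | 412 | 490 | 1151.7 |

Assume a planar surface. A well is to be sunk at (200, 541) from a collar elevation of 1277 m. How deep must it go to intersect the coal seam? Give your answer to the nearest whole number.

Two edge vectors: W-11→W-12 = (122, -104, -80.2), W-11→W-13 = (311, 96, 51).
Normal n = (W-11→W-12) × (W-11→W-13) = (2395.2, -31164.2, 44056).
So ∂z/∂E = −n_x/n_z = −0.05437 and ∂z/∂N = −n_y/n_z = 0.70738.
Intercept c from W-11: 1100.7 + 5.49 − 278.71 = 827.48.
At (200, 541): z_contact = −10.9 + 382.7 + 827.48 = 1199.3 m.
Depth below ground = 1277 − 1199.3 = 78 m.

78 m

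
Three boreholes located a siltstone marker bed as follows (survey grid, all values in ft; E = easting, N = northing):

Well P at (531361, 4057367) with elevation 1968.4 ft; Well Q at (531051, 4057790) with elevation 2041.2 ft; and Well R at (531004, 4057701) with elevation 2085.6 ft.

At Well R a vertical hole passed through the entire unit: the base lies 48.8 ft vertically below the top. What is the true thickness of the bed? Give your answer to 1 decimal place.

Let the plane be z = a·E + b·N + c.
Well Q−Well P: −310a + 423b = 72.8;  Well R−Well P: −357a + 334b = 117.2.
Solving gives a = −0.53212, b = −0.21787.
|∇z| = √(a²+b²) = 0.57500, so dip δ = arctan(0.57500) = 29.90°.
True thickness = vertical thickness × cos δ = 48.8 × cos 29.90° = 42.3 ft.

42.3 ft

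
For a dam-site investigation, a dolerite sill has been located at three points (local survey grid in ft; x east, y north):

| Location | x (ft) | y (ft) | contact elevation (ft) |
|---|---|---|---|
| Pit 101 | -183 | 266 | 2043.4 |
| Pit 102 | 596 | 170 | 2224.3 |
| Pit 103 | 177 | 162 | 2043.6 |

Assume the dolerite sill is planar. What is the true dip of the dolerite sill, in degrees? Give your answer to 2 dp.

Let the plane be z = a·x + b·y + c.
Pit 102−Pit 101: 779a − 96b = 180.9;  Pit 103−Pit 101: 360a − 104b = 0.2.
Solving gives a = 0.40456, b = 1.39849.
Gradient magnitude |∇z| = √(a² + b²) = √(0.16367 + 1.95577) = 1.45583.
True dip = arctan(1.45583) = 55.52°, dipping toward SSW (azimuth ≈ 196°).

55.52°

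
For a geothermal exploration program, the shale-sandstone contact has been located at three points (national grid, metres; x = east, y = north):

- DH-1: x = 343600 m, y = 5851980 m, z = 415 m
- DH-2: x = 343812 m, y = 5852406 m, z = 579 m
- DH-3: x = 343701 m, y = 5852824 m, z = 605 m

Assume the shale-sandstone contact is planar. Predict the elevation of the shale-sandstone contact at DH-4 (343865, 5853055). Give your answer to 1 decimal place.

Let the plane be z = a·x + b·y + c.
DH-2−DH-1: 212a + 426b = 164;  DH-3−DH-1: 101a + 844b = 190.
Solving gives a = 0.422922400, b = 0.174508101.
Then c = 415 − a·343600 − b·5851980 = −1166119.06.
At (343865, 5853055): z = 145428.2 + 1021405.5 − 1166119.06 = 714.7 m.

714.7 m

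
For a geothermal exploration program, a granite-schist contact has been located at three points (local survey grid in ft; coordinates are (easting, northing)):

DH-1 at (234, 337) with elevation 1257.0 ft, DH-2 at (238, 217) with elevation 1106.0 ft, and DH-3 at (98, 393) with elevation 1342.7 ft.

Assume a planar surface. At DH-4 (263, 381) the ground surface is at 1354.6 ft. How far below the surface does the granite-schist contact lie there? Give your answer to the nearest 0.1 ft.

45.7 ft

Let the plane be z = a·E + b·N + c.
DH-2−DH-1: 4a − 120b = −151;  DH-3−DH-1: −136a + 56b = 85.7.
Solving gives a = −0.11357, b = 1.25455.
Then c = 1257 − a·234 − b·337 = 860.79.
At (263, 381): z_contact = −29.87 + 477.98 + 860.79 = 1308.91 ft.
Depth below ground = 1354.6 − 1308.91 = 45.7 ft.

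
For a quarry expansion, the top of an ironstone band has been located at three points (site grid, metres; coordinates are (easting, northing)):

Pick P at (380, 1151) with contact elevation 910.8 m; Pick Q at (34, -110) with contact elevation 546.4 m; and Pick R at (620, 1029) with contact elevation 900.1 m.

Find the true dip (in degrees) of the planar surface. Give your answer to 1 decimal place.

15.6°

Two edge vectors: Pick P→Pick Q = (-346, -1261, -364.4), Pick P→Pick R = (240, -122, -10.7).
Normal n = (Pick P→Pick Q) × (Pick P→Pick R) = (-30964.1, -91158.2, 344852).
So ∂z/∂E = −n_x/n_z = 0.08979 and ∂z/∂N = −n_y/n_z = 0.26434.
Gradient magnitude |∇z| = √(a² + b²) = √(0.00806 + 0.06988) = 0.27917.
True dip = arctan(0.27917) = 15.6°, dipping toward SSW (azimuth ≈ 199°).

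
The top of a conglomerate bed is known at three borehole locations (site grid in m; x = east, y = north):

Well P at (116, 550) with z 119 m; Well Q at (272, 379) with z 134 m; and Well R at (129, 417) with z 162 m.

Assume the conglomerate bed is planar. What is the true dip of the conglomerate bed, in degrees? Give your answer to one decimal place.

Two edge vectors: Well P→Well Q = (156, -171, 15), Well P→Well R = (13, -133, 43).
Normal n = (Well P→Well Q) × (Well P→Well R) = (-5358, -6513, -18525).
So ∂z/∂x = −n_x/n_z = −0.28923 and ∂z/∂y = −n_y/n_z = −0.35158.
Gradient magnitude |∇z| = √(a² + b²) = √(0.08365 + 0.12361) = 0.45526.
True dip = arctan(0.45526) = 24.5°, dipping toward NE (azimuth ≈ 039°).

24.5°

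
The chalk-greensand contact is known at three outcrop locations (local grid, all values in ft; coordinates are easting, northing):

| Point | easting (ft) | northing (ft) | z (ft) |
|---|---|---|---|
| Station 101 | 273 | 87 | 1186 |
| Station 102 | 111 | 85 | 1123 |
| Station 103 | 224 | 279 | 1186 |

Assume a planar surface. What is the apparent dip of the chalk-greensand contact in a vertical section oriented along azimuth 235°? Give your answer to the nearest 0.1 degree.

Two edge vectors: Station 101→Station 102 = (-162, -2, -63), Station 101→Station 103 = (-49, 192, 0).
Normal n = (Station 101→Station 102) × (Station 101→Station 103) = (12096, 3087, -31202).
So ∂z/∂easting = −n_x/n_z = 0.38767 and ∂z/∂northing = −n_y/n_z = 0.09894.
Unit vector along 235° is (sin 235°, cos 235°) = (-0.8192, -0.5736).
Slope in that direction = a·(-0.8192) + b·(-0.5736) = −0.37431.
Apparent dip = arctan|0.37431| = 20.5° (true dip is 21.8°, so apparent ≤ true as expected).

20.5°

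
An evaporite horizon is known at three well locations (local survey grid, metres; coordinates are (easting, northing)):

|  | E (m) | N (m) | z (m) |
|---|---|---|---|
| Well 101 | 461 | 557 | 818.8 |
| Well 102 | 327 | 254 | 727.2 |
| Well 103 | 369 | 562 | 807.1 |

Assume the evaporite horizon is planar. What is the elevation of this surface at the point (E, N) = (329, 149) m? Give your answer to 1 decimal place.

702.2 m

Let the plane be z = a·E + b·N + c.
Well 102−Well 101: −134a − 303b = −91.6;  Well 103−Well 101: −92a + 5b = −11.7.
Solving gives a = 0.14023, b = 0.24029.
Then c = 818.8 − a·461 − b·557 = 620.31.
At (329, 149): z = 46.1 + 35.8 + 620.31 = 702.2 m.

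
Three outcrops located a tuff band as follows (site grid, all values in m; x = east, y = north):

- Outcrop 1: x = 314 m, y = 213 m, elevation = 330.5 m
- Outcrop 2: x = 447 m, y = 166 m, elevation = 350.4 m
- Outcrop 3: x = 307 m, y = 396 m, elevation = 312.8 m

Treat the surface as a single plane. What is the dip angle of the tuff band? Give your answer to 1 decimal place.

Let the plane be z = a·x + b·y + c.
Outcrop 2−Outcrop 1: 133a − 47b = 19.9;  Outcrop 3−Outcrop 1: −7a + 183b = −17.7.
Solving gives a = 0.11703, b = −0.09224.
Gradient magnitude |∇z| = √(a² + b²) = √(0.01370 + 0.00851) = 0.14901.
True dip = arctan(0.14901) = 8.5°, dipping toward NW (azimuth ≈ 308°).

8.5°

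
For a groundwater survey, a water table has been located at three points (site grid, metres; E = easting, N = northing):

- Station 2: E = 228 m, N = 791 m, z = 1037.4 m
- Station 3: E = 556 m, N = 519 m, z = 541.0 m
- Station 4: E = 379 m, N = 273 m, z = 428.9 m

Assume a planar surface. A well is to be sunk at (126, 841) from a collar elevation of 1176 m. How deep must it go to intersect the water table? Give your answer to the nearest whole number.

18 m

Two edge vectors: Station 2→Station 3 = (328, -272, -496.4), Station 2→Station 4 = (151, -518, -608.5).
Normal n = (Station 2→Station 3) × (Station 2→Station 4) = (-91623.2, 124631.6, -128832).
So ∂z/∂E = −n_x/n_z = −0.71118 and ∂z/∂N = −n_y/n_z = 0.96740.
Intercept c from Station 2: 1037.4 + 162.15 − 765.21 = 434.34.
At (126, 841): z_contact = −89.6 + 813.6 + 434.34 = 1158.3 m.
Depth below ground = 1176 − 1158.3 = 18 m.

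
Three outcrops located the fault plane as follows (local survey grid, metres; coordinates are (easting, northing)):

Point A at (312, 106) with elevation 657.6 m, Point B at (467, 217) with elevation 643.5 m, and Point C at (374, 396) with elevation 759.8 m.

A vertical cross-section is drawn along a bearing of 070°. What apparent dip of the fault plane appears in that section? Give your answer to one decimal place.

Two edge vectors: Point A→Point B = (155, 111, -14.1), Point A→Point C = (62, 290, 102.2).
Normal n = (Point A→Point B) × (Point A→Point C) = (15433.2, -16715.2, 38068).
So ∂z/∂E = −n_x/n_z = −0.40541 and ∂z/∂N = −n_y/n_z = 0.43909.
Unit vector along 070° is (sin 70°, cos 70°) = (0.9397, 0.3420).
Slope in that direction = a·(0.9397) + b·(0.3420) = −0.23079.
Apparent dip = arctan|0.23079| = 13.0° (true dip is 30.9°, so apparent ≤ true as expected).

13.0°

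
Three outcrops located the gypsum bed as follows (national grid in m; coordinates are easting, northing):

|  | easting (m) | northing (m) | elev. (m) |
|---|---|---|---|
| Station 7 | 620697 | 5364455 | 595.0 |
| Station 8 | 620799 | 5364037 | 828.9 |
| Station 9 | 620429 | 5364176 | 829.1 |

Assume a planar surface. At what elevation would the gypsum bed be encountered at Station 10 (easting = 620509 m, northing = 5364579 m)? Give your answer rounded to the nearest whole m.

562 m

Let the plane be z = a·easting + b·northing + c.
Station 8−Station 7: 102a − 418b = 233.9;  Station 9−Station 7: −268a − 279b = 234.1.
Solving gives a = −0.23202759, b = −0.61618855.
Then c = 595 − a·620697 − b·5364455 = 3450129.58.
At (620509, 5364579): z = −143975.2 − 3305592.2 + 3450129.58 = 562.2 m.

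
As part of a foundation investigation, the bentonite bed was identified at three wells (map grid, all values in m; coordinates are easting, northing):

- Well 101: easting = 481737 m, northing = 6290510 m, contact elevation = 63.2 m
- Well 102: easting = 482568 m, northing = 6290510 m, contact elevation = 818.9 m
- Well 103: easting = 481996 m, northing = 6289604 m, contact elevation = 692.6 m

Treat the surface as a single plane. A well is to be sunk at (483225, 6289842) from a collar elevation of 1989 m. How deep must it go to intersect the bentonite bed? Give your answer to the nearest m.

282 m

Let the plane be z = a·easting + b·northing + c.
Well 102−Well 101: 831a + 0b = 755.7;  Well 103−Well 101: 259a − 906b = 629.4.
Solving gives a = 0.90938628, b = −0.43473394.
Then c = 63.2 − a·481737 − b·6290510 = 2296676.40.
At (483225, 6289842): z_contact = 439438.2 − 2734407.8 + 2296676.40 = 1706.8 m.
Depth below ground = 1989 − 1706.8 = 282 m.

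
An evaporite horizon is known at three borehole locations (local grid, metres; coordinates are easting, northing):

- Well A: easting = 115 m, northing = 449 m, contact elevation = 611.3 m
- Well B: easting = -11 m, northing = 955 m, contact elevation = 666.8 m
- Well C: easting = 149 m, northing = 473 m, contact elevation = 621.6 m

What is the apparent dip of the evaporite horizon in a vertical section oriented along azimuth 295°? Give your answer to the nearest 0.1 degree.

6.1°

Let the plane be z = a·easting + b·northing + c.
Well B−Well A: −126a + 506b = 55.5;  Well C−Well A: 34a + 24b = 10.3.
Solving gives a = 0.19180, b = 0.15745.
Unit vector along 295° is (sin 295°, cos 295°) = (-0.9063, 0.4226).
Slope in that direction = a·(-0.9063) + b·(0.4226) = −0.10729.
Apparent dip = arctan|0.10729| = 6.1° (true dip is 13.9°, so apparent ≤ true as expected).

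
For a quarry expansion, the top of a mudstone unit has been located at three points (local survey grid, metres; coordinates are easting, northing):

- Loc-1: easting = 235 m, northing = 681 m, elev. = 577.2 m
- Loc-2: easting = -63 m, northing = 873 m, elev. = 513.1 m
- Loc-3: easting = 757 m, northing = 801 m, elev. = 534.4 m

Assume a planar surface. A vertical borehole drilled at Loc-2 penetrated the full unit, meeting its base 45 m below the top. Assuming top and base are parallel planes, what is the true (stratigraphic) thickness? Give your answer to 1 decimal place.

Let the plane be z = a·easting + b·northing + c.
Loc-2−Loc-1: −298a + 192b = −64.1;  Loc-3−Loc-1: 522a + 120b = −42.8.
Solving gives a = −0.00387, b = −0.33985.
|∇z| = √(a²+b²) = 0.33988, so dip δ = arctan(0.33988) = 18.77°.
True thickness = vertical thickness × cos δ = 45 × cos 18.77° = 42.6 m.

42.6 m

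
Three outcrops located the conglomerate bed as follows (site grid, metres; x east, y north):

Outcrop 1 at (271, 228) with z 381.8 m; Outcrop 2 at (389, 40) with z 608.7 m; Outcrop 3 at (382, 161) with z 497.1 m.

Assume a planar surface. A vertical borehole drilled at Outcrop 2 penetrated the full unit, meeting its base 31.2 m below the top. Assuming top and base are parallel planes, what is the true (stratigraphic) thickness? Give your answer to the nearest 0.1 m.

21.8 m

Two edge vectors: Outcrop 1→Outcrop 2 = (118, -188, 226.9), Outcrop 1→Outcrop 3 = (111, -67, 115.3).
Normal n = (Outcrop 1→Outcrop 2) × (Outcrop 1→Outcrop 3) = (-6474.1, 11580.5, 12962).
So ∂z/∂x = −n_x/n_z = 0.49947 and ∂z/∂y = −n_y/n_z = −0.89342.
|∇z| = √(a²+b²) = 1.02356, so dip δ = arctan(1.02356) = 45.67°.
True thickness = vertical thickness × cos δ = 31.2 × cos 45.67° = 21.8 m.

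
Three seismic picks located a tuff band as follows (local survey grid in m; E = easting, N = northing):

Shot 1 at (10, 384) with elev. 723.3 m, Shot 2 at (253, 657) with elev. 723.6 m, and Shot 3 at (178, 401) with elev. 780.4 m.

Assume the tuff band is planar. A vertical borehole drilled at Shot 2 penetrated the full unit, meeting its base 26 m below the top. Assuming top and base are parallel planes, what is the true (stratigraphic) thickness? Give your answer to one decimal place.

Let the plane be z = a·E + b·N + c.
Shot 2−Shot 1: 243a + 273b = 0.3;  Shot 3−Shot 1: 168a + 17b = 57.1.
Solving gives a = 0.37340, b = −0.33127.
|∇z| = √(a²+b²) = 0.49917, so dip δ = arctan(0.49917) = 26.53°.
True thickness = vertical thickness × cos δ = 26 × cos 26.53° = 23.3 m.

23.3 m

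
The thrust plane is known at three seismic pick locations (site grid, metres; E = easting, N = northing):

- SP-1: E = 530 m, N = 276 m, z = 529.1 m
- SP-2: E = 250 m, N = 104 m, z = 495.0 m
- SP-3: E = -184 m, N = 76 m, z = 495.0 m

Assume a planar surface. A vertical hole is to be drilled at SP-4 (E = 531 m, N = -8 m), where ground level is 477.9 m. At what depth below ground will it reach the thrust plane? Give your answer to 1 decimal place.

Let the plane be z = a·E + b·N + c.
SP-2−SP-1: −280a − 172b = −34.1;  SP-3−SP-1: −714a − 200b = −34.1.
Solving gives a = −0.01429, b = 0.22152.
Then c = 529.1 − a·530 − b·276 = 475.53.
At (531, -8): z_contact = −7.59 − 1.77 + 475.53 = 466.17 m.
Depth below ground = 477.9 − 466.17 = 11.7 m.

11.7 m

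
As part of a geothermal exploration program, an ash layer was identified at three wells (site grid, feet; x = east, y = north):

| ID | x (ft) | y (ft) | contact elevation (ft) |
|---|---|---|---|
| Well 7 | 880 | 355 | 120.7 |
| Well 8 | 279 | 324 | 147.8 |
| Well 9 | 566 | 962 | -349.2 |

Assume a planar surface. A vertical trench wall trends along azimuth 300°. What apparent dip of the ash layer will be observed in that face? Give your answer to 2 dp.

Let the plane be z = a·x + b·y + c.
Well 8−Well 7: −601a − 31b = 27.1;  Well 9−Well 7: −314a + 607b = −469.9.
Solving gives a = −0.00503, b = −0.77674.
Unit vector along 300° is (sin 300°, cos 300°) = (-0.8660, 0.5000).
Slope in that direction = a·(-0.8660) + b·(0.5000) = −0.38401.
Apparent dip = arctan|0.38401| = 21.01° (true dip is 37.8°, so apparent ≤ true as expected).

21.01°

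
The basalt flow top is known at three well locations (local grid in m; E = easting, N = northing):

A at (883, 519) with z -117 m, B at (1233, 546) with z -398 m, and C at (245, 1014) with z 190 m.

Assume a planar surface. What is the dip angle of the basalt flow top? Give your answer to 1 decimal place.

Let the plane be z = a·E + b·N + c.
B−A: 350a + 27b = −281;  C−A: −638a + 495b = 307.
Solving gives a = −0.77377, b = −0.37710.
Gradient magnitude |∇z| = √(a² + b²) = √(0.59872 + 0.14220) = 0.86077.
True dip = arctan(0.86077) = 40.7°, dipping toward ENE (azimuth ≈ 064°).

40.7°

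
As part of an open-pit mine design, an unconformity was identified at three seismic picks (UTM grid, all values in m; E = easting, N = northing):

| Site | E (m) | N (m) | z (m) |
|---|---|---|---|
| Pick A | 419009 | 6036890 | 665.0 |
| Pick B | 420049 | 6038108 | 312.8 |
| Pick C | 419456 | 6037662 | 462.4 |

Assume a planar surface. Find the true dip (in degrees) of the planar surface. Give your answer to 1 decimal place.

12.8°

Two edge vectors: Pick A→Pick B = (1040, 1218, -352.2), Pick A→Pick C = (447, 772, -202.6).
Normal n = (Pick A→Pick B) × (Pick A→Pick C) = (25131.6, 53270.6, 258434).
So ∂z/∂E = −n_x/n_z = −0.09725 and ∂z/∂N = −n_y/n_z = −0.20613.
Gradient magnitude |∇z| = √(a² + b²) = √(0.00946 + 0.04249) = 0.22792.
True dip = arctan(0.22792) = 12.8°, dipping toward NNE (azimuth ≈ 025°).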